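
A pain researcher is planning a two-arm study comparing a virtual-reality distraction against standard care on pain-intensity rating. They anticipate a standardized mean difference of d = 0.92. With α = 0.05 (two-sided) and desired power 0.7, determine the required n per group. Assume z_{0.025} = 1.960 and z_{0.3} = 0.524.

n = 15 per group

For two independent groups with equal n: n = 2·((z_{α/2} + z_β) / d)².
z_{α/2} + z_β = 1.960 + 0.524 = 2.484.
n = 2 × (2.484 / 0.92)² = 2 × 2.700² = 2 × 7.29 = 14.6.
Round up to the next whole participant.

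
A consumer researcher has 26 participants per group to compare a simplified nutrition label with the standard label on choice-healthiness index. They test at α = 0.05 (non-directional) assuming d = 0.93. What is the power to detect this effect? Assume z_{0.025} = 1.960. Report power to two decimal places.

power ≈ 0.92

For two equal groups, power = Φ(d·√(n/2) − z_{α/2}).
d·√(n/2) = 0.93 × √(26/2) = 0.93 × 3.606 = 3.353.
z_β = 3.353 − 1.960 = 1.393.
Power = Φ(1.393) = 0.918.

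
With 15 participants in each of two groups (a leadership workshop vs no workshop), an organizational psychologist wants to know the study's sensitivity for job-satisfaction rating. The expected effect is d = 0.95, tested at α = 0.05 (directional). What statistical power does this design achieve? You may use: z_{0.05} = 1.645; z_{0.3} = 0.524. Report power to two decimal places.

power ≈ 0.83

For two equal groups, power = Φ(d·√(n/2) − z_{α}).
d·√(n/2) = 0.95 × √(15/2) = 0.95 × 2.739 = 2.602.
z_β = 2.602 − 1.645 = 0.957.
Power = Φ(0.957) = 0.831.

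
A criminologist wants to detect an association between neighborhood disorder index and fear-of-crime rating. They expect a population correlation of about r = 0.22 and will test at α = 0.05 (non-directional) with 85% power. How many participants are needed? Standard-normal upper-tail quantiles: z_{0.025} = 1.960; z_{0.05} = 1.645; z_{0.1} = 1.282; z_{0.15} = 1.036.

n = 183

Fisher's z: C = ½·ln((1+r)/(1−r)) = ½·ln(1.5641) = 0.2237.
n = ((z_{α/2} + z_β)/C)² + 3.
(1.960 + 1.036) / 0.2237 = 2.996 / 0.2237 = 13.393.
n = 13.393² + 3 = 179.37 + 3 = 182.4.
Round up.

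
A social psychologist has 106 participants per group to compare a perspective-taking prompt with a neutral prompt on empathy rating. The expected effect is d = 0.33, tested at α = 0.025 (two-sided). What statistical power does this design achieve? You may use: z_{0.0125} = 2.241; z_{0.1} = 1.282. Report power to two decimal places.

power ≈ 0.56

For two equal groups, power = Φ(d·√(n/2) − z_{α/2}).
d·√(n/2) = 0.33 × √(106/2) = 0.33 × 7.280 = 2.402.
z_β = 2.402 − 2.241 = 0.161.
Power = Φ(0.161) = 0.564.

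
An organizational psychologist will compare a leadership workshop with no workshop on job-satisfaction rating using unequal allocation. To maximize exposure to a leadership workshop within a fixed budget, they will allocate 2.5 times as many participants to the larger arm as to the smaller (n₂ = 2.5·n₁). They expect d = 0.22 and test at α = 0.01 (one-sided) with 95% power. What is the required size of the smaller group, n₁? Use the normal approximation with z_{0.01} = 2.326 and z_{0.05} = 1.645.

n₁ = 457

With allocation ratio k = n₂/n₁ = 2.5, Var(x̄₁−x̄₂) = σ²(1/n₁ + 1/(k·n₁)) = σ²·(k+1)/(k·n₁).
So n₁ = (1 + 1/k)·((z_{α} + z_β)/d)² = 1.400 × (3.971/0.22)².
n₁ = 1.400 × 325.80 = 456.1.
Round up: n₁ = 457, giving n₂ = ⌈2.5 × 457⌉ = ⌈1142.5⌉ = 1143.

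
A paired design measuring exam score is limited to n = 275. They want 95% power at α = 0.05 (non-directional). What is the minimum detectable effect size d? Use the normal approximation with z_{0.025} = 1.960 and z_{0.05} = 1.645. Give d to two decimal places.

d_min ≈ 0.22

For a single sample (or paired design) of n = 275: d_min = (z_{α/2} + z_β)/√n.
z-sum = 1.960 + 1.645 = 3.605.
d_min = 3.605 / √275 = 3.605 / 16.583 = 0.217.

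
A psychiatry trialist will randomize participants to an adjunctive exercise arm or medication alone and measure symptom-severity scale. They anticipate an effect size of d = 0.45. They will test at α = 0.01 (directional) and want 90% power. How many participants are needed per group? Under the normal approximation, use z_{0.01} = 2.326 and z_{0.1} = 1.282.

For two independent groups with equal n: n = 2·((z_{α} + z_β) / d)².
z_{α} + z_β = 2.326 + 1.282 = 3.608.
n = 2 × (3.608 / 0.45)² = 2 × 8.018² = 2 × 64.28 = 128.6.
Round up to the next whole participant.

n = 129 per group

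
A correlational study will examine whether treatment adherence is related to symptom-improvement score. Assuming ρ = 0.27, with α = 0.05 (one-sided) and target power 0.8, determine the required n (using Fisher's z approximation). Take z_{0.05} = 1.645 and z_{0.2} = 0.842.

n = 84

Fisher's z: C = ½·ln((1+r)/(1−r)) = ½·ln(1.7397) = 0.2769.
n = ((z_{α} + z_β)/C)² + 3.
(1.645 + 0.842) / 0.2769 = 2.487 / 0.2769 = 8.982.
n = 8.982² + 3 = 80.67 + 3 = 83.7.
Round up.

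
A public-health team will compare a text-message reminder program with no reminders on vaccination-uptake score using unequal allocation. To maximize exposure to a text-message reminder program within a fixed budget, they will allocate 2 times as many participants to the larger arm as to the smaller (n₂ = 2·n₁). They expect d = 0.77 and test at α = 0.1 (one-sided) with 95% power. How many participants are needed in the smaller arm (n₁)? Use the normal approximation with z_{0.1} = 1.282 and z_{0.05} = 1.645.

n₁ = 22

With allocation ratio k = n₂/n₁ = 2, Var(x̄₁−x̄₂) = σ²(1/n₁ + 1/(k·n₁)) = σ²·(k+1)/(k·n₁).
So n₁ = (1 + 1/k)·((z_{α} + z_β)/d)² = 1.500 × (2.927/0.77)².
n₁ = 1.500 × 14.45 = 21.7.
Round up: n₁ = 22, giving n₂ = 2 × 22 = 44.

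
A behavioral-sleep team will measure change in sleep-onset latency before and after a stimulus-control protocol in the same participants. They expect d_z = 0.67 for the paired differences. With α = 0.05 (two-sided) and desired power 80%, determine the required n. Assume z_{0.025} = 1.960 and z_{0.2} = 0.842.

For a paired (one-sample on differences) test: n = ((z_{α/2} + z_β) / d)².
z_{α/2} + z_β = 1.960 + 0.842 = 2.802.
n = (2.802 / 0.67)² = 4.182² = 17.49.
Round up.

n = 18 pairs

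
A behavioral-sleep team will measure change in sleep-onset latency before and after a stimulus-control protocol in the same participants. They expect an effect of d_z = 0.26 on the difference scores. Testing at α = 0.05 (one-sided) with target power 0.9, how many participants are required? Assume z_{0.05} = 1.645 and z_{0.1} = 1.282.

For a paired (one-sample on differences) test: n = ((z_{α} + z_β) / d)².
z_{α} + z_β = 1.645 + 1.282 = 2.927.
n = (2.927 / 0.26)² = 11.258² = 126.74.
Round up.

n = 127 pairs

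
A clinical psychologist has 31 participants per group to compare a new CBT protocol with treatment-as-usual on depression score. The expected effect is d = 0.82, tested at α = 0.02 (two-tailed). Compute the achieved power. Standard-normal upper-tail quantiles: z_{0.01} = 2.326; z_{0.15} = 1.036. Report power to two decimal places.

For two equal groups, power = Φ(d·√(n/2) − z_{α/2}).
d·√(n/2) = 0.82 × √(31/2) = 0.82 × 3.937 = 3.228.
z_β = 3.228 − 2.326 = 0.902.
Power = Φ(0.902) = 0.817.

power ≈ 0.82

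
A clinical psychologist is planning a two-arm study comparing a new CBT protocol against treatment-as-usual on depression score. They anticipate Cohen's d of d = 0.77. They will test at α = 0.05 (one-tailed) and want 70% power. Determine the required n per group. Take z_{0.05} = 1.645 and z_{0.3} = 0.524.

For two independent groups with equal n: n = 2·((z_{α} + z_β) / d)².
z_{α} + z_β = 1.645 + 0.524 = 2.169.
n = 2 × (2.169 / 0.77)² = 2 × 2.817² = 2 × 7.93 = 15.9.
Round up to the next whole participant.

n = 16 per group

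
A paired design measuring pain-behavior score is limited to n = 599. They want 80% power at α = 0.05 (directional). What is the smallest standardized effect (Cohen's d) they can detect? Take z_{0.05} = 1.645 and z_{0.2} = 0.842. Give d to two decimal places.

For a single sample (or paired design) of n = 599: d_min = (z_{α} + z_β)/√n.
z-sum = 1.645 + 0.842 = 2.487.
d_min = 2.487 / √599 = 2.487 / 24.474 = 0.102.

d_min ≈ 0.10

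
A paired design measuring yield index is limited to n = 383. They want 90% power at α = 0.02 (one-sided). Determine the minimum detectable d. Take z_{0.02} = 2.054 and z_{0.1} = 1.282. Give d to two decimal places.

d_min ≈ 0.17

For a single sample (or paired design) of n = 383: d_min = (z_{α} + z_β)/√n.
z-sum = 2.054 + 1.282 = 3.336.
d_min = 3.336 / √383 = 3.336 / 19.570 = 0.170.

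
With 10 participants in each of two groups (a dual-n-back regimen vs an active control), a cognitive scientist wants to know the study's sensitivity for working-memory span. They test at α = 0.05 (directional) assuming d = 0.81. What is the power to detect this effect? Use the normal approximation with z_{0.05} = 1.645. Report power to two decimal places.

power ≈ 0.57

For two equal groups, power = Φ(d·√(n/2) − z_{α}).
d·√(n/2) = 0.81 × √(10/2) = 0.81 × 2.236 = 1.811.
z_β = 1.811 − 1.645 = 0.166.
Power = Φ(0.166) = 0.566.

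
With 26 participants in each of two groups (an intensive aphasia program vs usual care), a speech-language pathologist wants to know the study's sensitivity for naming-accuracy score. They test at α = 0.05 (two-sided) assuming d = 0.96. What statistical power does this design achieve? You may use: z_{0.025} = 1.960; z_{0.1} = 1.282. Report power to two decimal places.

For two equal groups, power = Φ(d·√(n/2) − z_{α/2}).
d·√(n/2) = 0.96 × √(26/2) = 0.96 × 3.606 = 3.461.
z_β = 3.461 − 1.960 = 1.501.
Power = Φ(1.501) = 0.933.

power ≈ 0.93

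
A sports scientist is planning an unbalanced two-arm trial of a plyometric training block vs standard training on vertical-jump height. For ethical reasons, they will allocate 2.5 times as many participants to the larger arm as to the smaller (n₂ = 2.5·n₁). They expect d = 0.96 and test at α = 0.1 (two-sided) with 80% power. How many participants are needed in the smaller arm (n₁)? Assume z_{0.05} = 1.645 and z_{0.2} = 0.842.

With allocation ratio k = n₂/n₁ = 2.5, Var(x̄₁−x̄₂) = σ²(1/n₁ + 1/(k·n₁)) = σ²·(k+1)/(k·n₁).
So n₁ = (1 + 1/k)·((z_{α/2} + z_β)/d)² = 1.400 × (2.487/0.96)².
n₁ = 1.400 × 6.71 = 9.4.
Round up: n₁ = 10, giving n₂ = 2.5 × 10 = 25.

n₁ = 10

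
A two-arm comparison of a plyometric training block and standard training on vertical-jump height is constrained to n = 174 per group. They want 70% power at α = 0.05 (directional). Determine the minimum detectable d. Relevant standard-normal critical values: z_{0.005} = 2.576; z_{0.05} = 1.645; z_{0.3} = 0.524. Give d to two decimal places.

d_min ≈ 0.23

For two independent groups of n = 174 each: d_min = (z_{α} + z_β)·√(2/n).
z-sum = 1.645 + 0.524 = 2.169.
d_min = 2.169 × √(2/174) = 2.169 × 0.1072 = 0.233.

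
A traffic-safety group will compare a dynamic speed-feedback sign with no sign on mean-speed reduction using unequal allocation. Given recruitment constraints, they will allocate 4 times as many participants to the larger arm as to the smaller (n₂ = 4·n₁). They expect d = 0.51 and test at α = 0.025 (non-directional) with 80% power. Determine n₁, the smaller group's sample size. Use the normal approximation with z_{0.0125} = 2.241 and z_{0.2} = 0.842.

n₁ = 46

With allocation ratio k = n₂/n₁ = 4, Var(x̄₁−x̄₂) = σ²(1/n₁ + 1/(k·n₁)) = σ²·(k+1)/(k·n₁).
So n₁ = (1 + 1/k)·((z_{α/2} + z_β)/d)² = 1.250 × (3.083/0.51)².
n₁ = 1.250 × 36.54 = 45.7.
Round up: n₁ = 46, giving n₂ = 4 × 46 = 184.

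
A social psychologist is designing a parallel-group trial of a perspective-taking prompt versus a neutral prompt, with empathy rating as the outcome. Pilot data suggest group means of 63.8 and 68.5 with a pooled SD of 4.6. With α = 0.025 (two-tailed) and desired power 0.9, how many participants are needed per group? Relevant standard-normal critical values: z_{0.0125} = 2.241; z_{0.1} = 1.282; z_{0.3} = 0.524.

Cohen's d = |M₁ − M₂| / SD_pooled = |63.8 − 68.5| / 4.6 = 4.7 / 4.6 = 1.022.
For two independent groups with equal n: n = 2·((z_{α/2} + z_β) / d)².
z_{α/2} + z_β = 2.241 + 1.282 = 3.523.
n = 2 × (3.523 / 1.022)² = 2 × 3.447² = 2 × 11.88 = 23.8.
Round up to the next whole participant.

n = 24 per group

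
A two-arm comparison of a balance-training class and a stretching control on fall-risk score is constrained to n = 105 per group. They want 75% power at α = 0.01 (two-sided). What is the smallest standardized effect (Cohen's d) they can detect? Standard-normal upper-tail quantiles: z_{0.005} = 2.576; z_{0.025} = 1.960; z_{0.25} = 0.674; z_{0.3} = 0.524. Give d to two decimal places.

For two independent groups of n = 105 each: d_min = (z_{α/2} + z_β)·√(2/n).
z-sum = 2.576 + 0.674 = 3.250.
d_min = 3.250 × √(2/105) = 3.250 × 0.1380 = 0.449.

d_min ≈ 0.45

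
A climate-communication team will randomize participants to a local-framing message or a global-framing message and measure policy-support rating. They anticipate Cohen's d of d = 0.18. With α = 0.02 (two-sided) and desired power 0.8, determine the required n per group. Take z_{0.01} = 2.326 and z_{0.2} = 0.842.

For two independent groups with equal n: n = 2·((z_{α/2} + z_β) / d)².
z_{α/2} + z_β = 2.326 + 0.842 = 3.168.
n = 2 × (3.168 / 0.18)² = 2 × 17.600² = 2 × 309.76 = 619.5.
Round up to the next whole participant.

n = 620 per group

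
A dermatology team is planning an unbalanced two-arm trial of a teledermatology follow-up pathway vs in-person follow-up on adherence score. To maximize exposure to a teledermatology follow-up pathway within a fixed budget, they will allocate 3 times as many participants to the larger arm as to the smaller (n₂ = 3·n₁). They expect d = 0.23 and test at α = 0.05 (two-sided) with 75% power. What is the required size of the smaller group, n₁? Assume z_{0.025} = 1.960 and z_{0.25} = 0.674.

n₁ = 175

With allocation ratio k = n₂/n₁ = 3, Var(x̄₁−x̄₂) = σ²(1/n₁ + 1/(k·n₁)) = σ²·(k+1)/(k·n₁).
So n₁ = (1 + 1/k)·((z_{α/2} + z_β)/d)² = 1.333 × (2.634/0.23)².
n₁ = 1.333 × 131.15 = 174.9.
Round up: n₁ = 175, giving n₂ = 3 × 175 = 525.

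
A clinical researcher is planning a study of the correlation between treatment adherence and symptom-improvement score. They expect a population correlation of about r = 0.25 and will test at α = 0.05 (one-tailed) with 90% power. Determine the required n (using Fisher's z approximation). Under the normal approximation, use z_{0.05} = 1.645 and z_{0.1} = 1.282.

Fisher's z: C = ½·ln((1+r)/(1−r)) = ½·ln(1.6667) = 0.2554.
n = ((z_{α} + z_β)/C)² + 3.
(1.645 + 1.282) / 0.2554 = 2.927 / 0.2554 = 11.460.
n = 11.460² + 3 = 131.34 + 3 = 134.3.
Round up.

n = 135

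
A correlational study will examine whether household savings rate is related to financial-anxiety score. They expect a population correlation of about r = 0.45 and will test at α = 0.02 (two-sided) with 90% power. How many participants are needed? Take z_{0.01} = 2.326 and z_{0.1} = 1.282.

Fisher's z: C = ½·ln((1+r)/(1−r)) = ½·ln(2.6364) = 0.4847.
n = ((z_{α/2} + z_β)/C)² + 3.
(2.326 + 1.282) / 0.4847 = 3.608 / 0.4847 = 7.444.
n = 7.444² + 3 = 55.41 + 3 = 58.4.
Round up.

n = 59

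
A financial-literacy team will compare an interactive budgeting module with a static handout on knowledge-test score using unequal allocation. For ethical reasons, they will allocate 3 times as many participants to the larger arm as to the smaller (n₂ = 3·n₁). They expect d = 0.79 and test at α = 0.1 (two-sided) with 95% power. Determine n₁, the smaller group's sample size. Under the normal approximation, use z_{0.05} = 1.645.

n₁ = 24

With allocation ratio k = n₂/n₁ = 3, Var(x̄₁−x̄₂) = σ²(1/n₁ + 1/(k·n₁)) = σ²·(k+1)/(k·n₁).
So n₁ = (1 + 1/k)·((z_{α/2} + z_β)/d)² = 1.333 × (3.290/0.79)².
n₁ = 1.333 × 17.34 = 23.1.
Round up: n₁ = 24, giving n₂ = 3 × 24 = 72.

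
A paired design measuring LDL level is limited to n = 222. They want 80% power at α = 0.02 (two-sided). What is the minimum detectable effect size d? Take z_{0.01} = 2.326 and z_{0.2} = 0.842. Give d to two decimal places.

d_min ≈ 0.21

For a single sample (or paired design) of n = 222: d_min = (z_{α/2} + z_β)/√n.
z-sum = 2.326 + 0.842 = 3.168.
d_min = 3.168 / √222 = 3.168 / 14.900 = 0.213.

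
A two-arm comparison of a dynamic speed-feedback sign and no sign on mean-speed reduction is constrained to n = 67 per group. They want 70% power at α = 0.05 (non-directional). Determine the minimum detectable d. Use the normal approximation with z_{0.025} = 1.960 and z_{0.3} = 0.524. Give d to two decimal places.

d_min ≈ 0.43

For two independent groups of n = 67 each: d_min = (z_{α/2} + z_β)·√(2/n).
z-sum = 1.960 + 0.524 = 2.484.
d_min = 2.484 × √(2/67) = 2.484 × 0.1728 = 0.429.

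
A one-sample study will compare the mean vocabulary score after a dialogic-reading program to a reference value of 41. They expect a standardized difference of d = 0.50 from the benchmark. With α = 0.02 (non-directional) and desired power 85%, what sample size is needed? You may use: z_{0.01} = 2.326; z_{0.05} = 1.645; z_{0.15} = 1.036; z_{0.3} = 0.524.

For a one-sample test: n = ((z_{α/2} + z_β) / d)².
z_{α/2} + z_β = 2.326 + 1.036 = 3.362.
n = (3.362 / 0.50)² = 6.724² = 45.21.
Round up.

n = 46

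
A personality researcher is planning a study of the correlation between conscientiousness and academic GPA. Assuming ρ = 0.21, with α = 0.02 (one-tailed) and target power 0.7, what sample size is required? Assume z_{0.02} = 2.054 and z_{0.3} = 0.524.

Fisher's z: C = ½·ln((1+r)/(1−r)) = ½·ln(1.5316) = 0.2132.
n = ((z_{α} + z_β)/C)² + 3.
(2.054 + 0.524) / 0.2132 = 2.578 / 0.2132 = 12.092.
n = 12.092² + 3 = 146.21 + 3 = 149.2.
Round up.

n = 150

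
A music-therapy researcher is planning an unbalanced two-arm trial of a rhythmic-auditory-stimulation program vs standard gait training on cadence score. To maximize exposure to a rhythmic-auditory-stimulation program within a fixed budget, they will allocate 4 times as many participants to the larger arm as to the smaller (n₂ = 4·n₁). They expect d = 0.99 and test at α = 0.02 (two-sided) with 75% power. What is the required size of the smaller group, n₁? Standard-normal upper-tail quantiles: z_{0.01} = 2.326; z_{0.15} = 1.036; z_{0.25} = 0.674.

n₁ = 12

With allocation ratio k = n₂/n₁ = 4, Var(x̄₁−x̄₂) = σ²(1/n₁ + 1/(k·n₁)) = σ²·(k+1)/(k·n₁).
So n₁ = (1 + 1/k)·((z_{α/2} + z_β)/d)² = 1.250 × (3.000/0.99)².
n₁ = 1.250 × 9.18 = 11.5.
Round up: n₁ = 12, giving n₂ = 4 × 12 = 48.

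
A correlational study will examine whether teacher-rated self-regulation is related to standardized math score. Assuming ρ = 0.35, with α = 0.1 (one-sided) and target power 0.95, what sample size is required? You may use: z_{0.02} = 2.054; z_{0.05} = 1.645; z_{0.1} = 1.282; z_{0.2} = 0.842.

n = 68

Fisher's z: C = ½·ln((1+r)/(1−r)) = ½·ln(2.0769) = 0.3654.
n = ((z_{α} + z_β)/C)² + 3.
(1.282 + 1.645) / 0.3654 = 2.927 / 0.3654 = 8.010.
n = 8.010² + 3 = 64.17 + 3 = 67.2.
Round up.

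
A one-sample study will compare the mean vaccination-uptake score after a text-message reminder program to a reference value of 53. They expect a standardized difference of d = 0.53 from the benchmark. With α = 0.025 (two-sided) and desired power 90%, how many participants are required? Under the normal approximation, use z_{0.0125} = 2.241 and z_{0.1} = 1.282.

n = 45

For a one-sample test: n = ((z_{α/2} + z_β) / d)².
z_{α/2} + z_β = 2.241 + 1.282 = 3.523.
n = (3.523 / 0.53)² = 6.647² = 44.18.
Round up.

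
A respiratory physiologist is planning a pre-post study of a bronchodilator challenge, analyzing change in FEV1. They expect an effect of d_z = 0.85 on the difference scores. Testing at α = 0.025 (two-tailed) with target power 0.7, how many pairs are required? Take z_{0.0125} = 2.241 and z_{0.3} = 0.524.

For a paired (one-sample on differences) test: n = ((z_{α/2} + z_β) / d)².
z_{α/2} + z_β = 2.241 + 0.524 = 2.765.
n = (2.765 / 0.85)² = 3.253² = 10.58.
Round up.

n = 11 pairs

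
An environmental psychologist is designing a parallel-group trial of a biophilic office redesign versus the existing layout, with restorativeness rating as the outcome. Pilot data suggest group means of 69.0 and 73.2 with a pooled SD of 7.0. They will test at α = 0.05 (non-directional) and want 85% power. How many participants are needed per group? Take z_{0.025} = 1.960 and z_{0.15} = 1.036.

Cohen's d = |M₁ − M₂| / SD_pooled = |69.0 − 73.2| / 7.0 = 4.2 / 7.0 = 0.600.
For two independent groups with equal n: n = 2·((z_{α/2} + z_β) / d)².
z_{α/2} + z_β = 1.960 + 1.036 = 2.996.
n = 2 × (2.996 / 0.600)² = 2 × 4.993² = 2 × 24.93 = 49.9.
Round up to the next whole participant.

n = 50 per group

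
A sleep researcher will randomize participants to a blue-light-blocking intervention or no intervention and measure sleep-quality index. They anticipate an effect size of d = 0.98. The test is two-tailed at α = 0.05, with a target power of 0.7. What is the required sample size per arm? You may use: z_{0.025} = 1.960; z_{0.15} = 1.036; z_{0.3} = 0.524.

For two independent groups with equal n: n = 2·((z_{α/2} + z_β) / d)².
z_{α/2} + z_β = 1.960 + 0.524 = 2.484.
n = 2 × (2.484 / 0.98)² = 2 × 2.535² = 2 × 6.42 = 12.8.
Round up to the next whole participant.

n = 13 per group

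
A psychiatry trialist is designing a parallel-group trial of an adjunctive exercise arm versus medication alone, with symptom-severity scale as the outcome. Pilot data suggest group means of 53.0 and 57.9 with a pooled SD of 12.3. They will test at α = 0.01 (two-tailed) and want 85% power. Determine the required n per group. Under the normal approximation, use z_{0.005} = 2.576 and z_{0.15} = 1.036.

n = 165 per group

Cohen's d = |M₁ − M₂| / SD_pooled = |53.0 − 57.9| / 12.3 = 4.9 / 12.3 = 0.398.
For two independent groups with equal n: n = 2·((z_{α/2} + z_β) / d)².
z_{α/2} + z_β = 2.576 + 1.036 = 3.612.
n = 2 × (3.612 / 0.398)² = 2 × 9.075² = 2 × 82.36 = 164.7.
Round up to the next whole participant.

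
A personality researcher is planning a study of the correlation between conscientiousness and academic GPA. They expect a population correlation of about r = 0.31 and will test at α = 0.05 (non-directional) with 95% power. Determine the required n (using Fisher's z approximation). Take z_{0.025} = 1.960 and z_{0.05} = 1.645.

n = 130

Fisher's z: C = ½·ln((1+r)/(1−r)) = ½·ln(1.8986) = 0.3205.
n = ((z_{α/2} + z_β)/C)² + 3.
(1.960 + 1.645) / 0.3205 = 3.605 / 0.3205 = 11.248.
n = 11.248² + 3 = 126.52 + 3 = 129.5.
Round up.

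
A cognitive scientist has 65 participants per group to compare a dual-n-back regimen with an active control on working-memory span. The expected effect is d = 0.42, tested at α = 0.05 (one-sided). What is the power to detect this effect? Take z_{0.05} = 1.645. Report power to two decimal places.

For two equal groups, power = Φ(d·√(n/2) − z_{α}).
d·√(n/2) = 0.42 × √(65/2) = 0.42 × 5.701 = 2.394.
z_β = 2.394 − 1.645 = 0.749.
Power = Φ(0.749) = 0.773.

power ≈ 0.77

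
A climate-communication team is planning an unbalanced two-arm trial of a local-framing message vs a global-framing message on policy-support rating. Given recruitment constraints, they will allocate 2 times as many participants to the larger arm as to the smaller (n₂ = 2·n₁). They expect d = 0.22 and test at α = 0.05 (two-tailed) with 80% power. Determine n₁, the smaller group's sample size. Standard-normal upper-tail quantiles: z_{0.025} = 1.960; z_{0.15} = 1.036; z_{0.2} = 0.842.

With allocation ratio k = n₂/n₁ = 2, Var(x̄₁−x̄₂) = σ²(1/n₁ + 1/(k·n₁)) = σ²·(k+1)/(k·n₁).
So n₁ = (1 + 1/k)·((z_{α/2} + z_β)/d)² = 1.500 × (2.802/0.22)².
n₁ = 1.500 × 162.21 = 243.3.
Round up: n₁ = 244, giving n₂ = 2 × 244 = 488.

n₁ = 244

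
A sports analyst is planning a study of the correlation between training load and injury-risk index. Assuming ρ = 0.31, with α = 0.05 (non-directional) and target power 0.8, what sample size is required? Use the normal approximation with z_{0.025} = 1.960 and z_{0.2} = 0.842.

n = 80

Fisher's z: C = ½·ln((1+r)/(1−r)) = ½·ln(1.8986) = 0.3205.
n = ((z_{α/2} + z_β)/C)² + 3.
(1.960 + 0.842) / 0.3205 = 2.802 / 0.3205 = 8.743.
n = 8.743² + 3 = 76.43 + 3 = 79.4.
Round up.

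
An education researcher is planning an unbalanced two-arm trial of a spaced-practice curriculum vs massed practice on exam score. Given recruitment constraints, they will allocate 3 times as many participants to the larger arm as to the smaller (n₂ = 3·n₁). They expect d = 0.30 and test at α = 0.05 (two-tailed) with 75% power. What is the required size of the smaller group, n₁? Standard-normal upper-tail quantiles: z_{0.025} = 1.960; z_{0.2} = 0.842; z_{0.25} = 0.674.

n₁ = 103

With allocation ratio k = n₂/n₁ = 3, Var(x̄₁−x̄₂) = σ²(1/n₁ + 1/(k·n₁)) = σ²·(k+1)/(k·n₁).
So n₁ = (1 + 1/k)·((z_{α/2} + z_β)/d)² = 1.333 × (2.634/0.30)².
n₁ = 1.333 × 77.09 = 102.8.
Round up: n₁ = 103, giving n₂ = 3 × 103 = 309.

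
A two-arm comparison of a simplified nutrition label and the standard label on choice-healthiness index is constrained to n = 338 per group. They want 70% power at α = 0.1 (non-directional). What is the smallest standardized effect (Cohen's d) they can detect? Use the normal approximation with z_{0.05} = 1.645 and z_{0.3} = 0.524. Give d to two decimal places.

d_min ≈ 0.17

For two independent groups of n = 338 each: d_min = (z_{α/2} + z_β)·√(2/n).
z-sum = 1.645 + 0.524 = 2.169.
d_min = 2.169 × √(2/338) = 2.169 × 0.0769 = 0.167.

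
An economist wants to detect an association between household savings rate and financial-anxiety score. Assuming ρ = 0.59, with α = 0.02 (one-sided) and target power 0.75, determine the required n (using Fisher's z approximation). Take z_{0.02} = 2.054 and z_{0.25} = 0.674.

n = 20

Fisher's z: C = ½·ln((1+r)/(1−r)) = ½·ln(3.8780) = 0.6777.
n = ((z_{α} + z_β)/C)² + 3.
(2.054 + 0.674) / 0.6777 = 2.728 / 0.6777 = 4.025.
n = 4.025² + 3 = 16.20 + 3 = 19.2.
Round up.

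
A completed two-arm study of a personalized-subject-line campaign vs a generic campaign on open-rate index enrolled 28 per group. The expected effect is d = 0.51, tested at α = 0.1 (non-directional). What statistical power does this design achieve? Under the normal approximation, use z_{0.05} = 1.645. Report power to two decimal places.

For two equal groups, power = Φ(d·√(n/2) − z_{α/2}).
d·√(n/2) = 0.51 × √(28/2) = 0.51 × 3.742 = 1.908.
z_β = 1.908 − 1.645 = 0.263.
Power = Φ(0.263) = 0.604.

power ≈ 0.60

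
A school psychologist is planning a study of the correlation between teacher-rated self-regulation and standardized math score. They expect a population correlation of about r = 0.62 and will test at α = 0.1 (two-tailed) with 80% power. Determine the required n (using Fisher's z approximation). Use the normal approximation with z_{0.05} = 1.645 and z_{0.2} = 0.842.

n = 15

Fisher's z: C = ½·ln((1+r)/(1−r)) = ½·ln(4.2632) = 0.7250.
n = ((z_{α/2} + z_β)/C)² + 3.
(1.645 + 0.842) / 0.7250 = 2.487 / 0.7250 = 3.430.
n = 3.430² + 3 = 11.77 + 3 = 14.8.
Round up.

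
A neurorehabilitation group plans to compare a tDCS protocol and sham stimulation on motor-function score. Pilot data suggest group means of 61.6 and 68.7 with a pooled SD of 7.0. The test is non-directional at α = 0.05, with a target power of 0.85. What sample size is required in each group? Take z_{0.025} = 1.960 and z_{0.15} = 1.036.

n = 18 per group

Cohen's d = |M₁ − M₂| / SD_pooled = |61.6 − 68.7| / 7.0 = 7.1 / 7.0 = 1.014.
For two independent groups with equal n: n = 2·((z_{α/2} + z_β) / d)².
z_{α/2} + z_β = 1.960 + 1.036 = 2.996.
n = 2 × (2.996 / 1.014)² = 2 × 2.955² = 2 × 8.73 = 17.5.
Round up to the next whole participant.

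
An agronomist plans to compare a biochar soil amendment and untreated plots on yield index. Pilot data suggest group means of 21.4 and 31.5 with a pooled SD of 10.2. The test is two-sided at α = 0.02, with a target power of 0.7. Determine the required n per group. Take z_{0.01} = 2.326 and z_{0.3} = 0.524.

Cohen's d = |M₁ − M₂| / SD_pooled = |21.4 − 31.5| / 10.2 = 10.1 / 10.2 = 0.990.
For two independent groups with equal n: n = 2·((z_{α/2} + z_β) / d)².
z_{α/2} + z_β = 2.326 + 0.524 = 2.850.
n = 2 × (2.850 / 0.990)² = 2 × 2.879² = 2 × 8.29 = 16.6.
Round up to the next whole participant.

n = 17 per group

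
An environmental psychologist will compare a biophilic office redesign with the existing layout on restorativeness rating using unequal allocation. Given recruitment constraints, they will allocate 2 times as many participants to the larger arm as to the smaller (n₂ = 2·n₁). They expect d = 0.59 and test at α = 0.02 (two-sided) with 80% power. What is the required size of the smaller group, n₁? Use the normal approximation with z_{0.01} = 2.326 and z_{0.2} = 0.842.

With allocation ratio k = n₂/n₁ = 2, Var(x̄₁−x̄₂) = σ²(1/n₁ + 1/(k·n₁)) = σ²·(k+1)/(k·n₁).
So n₁ = (1 + 1/k)·((z_{α/2} + z_β)/d)² = 1.500 × (3.168/0.59)².
n₁ = 1.500 × 28.83 = 43.2.
Round up: n₁ = 44, giving n₂ = 2 × 44 = 88.

n₁ = 44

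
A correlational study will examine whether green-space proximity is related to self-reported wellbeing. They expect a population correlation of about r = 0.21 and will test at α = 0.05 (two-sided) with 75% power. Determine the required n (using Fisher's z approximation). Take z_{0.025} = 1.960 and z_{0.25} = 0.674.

Fisher's z: C = ½·ln((1+r)/(1−r)) = ½·ln(1.5316) = 0.2132.
n = ((z_{α/2} + z_β)/C)² + 3.
(1.960 + 0.674) / 0.2132 = 2.634 / 0.2132 = 12.355.
n = 12.355² + 3 = 152.64 + 3 = 155.6.
Round up.

n = 156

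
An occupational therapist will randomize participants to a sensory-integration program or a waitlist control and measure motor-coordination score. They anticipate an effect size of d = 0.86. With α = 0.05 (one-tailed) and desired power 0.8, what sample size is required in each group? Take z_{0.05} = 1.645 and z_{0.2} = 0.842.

For two independent groups with equal n: n = 2·((z_{α} + z_β) / d)².
z_{α} + z_β = 1.645 + 0.842 = 2.487.
n = 2 × (2.487 / 0.86)² = 2 × 2.892² = 2 × 8.36 = 16.7.
Round up to the next whole participant.

n = 17 per group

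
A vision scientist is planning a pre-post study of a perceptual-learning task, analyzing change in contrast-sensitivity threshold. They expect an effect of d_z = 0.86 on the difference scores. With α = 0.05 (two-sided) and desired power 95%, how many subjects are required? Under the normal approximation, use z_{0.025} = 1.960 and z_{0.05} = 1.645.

n = 18 pairs

For a paired (one-sample on differences) test: n = ((z_{α/2} + z_β) / d)².
z_{α/2} + z_β = 1.960 + 1.645 = 3.605.
n = (3.605 / 0.86)² = 4.192² = 17.57.
Round up.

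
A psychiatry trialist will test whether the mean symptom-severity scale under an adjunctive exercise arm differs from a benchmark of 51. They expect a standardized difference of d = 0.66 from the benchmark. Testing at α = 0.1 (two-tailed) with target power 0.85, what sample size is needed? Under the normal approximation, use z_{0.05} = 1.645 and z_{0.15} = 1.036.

n = 17

For a one-sample test: n = ((z_{α/2} + z_β) / d)².
z_{α/2} + z_β = 1.645 + 1.036 = 2.681.
n = (2.681 / 0.66)² = 4.062² = 16.50.
Round up.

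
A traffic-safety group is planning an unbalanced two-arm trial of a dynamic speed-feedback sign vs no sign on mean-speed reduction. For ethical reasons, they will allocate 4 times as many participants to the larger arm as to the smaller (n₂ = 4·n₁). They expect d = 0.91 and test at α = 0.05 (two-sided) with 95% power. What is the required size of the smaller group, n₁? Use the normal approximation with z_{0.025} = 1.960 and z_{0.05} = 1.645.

With allocation ratio k = n₂/n₁ = 4, Var(x̄₁−x̄₂) = σ²(1/n₁ + 1/(k·n₁)) = σ²·(k+1)/(k·n₁).
So n₁ = (1 + 1/k)·((z_{α/2} + z_β)/d)² = 1.250 × (3.605/0.91)².
n₁ = 1.250 × 15.69 = 19.6.
Round up: n₁ = 20, giving n₂ = 4 × 20 = 80.

n₁ = 20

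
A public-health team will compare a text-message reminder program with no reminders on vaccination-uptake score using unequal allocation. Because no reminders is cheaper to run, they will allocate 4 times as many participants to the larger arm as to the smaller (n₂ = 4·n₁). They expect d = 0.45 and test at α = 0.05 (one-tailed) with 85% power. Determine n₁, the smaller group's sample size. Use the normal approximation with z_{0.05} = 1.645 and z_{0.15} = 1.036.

n₁ = 45

With allocation ratio k = n₂/n₁ = 4, Var(x̄₁−x̄₂) = σ²(1/n₁ + 1/(k·n₁)) = σ²·(k+1)/(k·n₁).
So n₁ = (1 + 1/k)·((z_{α} + z_β)/d)² = 1.250 × (2.681/0.45)².
n₁ = 1.250 × 35.50 = 44.4.
Round up: n₁ = 45, giving n₂ = 4 × 45 = 180.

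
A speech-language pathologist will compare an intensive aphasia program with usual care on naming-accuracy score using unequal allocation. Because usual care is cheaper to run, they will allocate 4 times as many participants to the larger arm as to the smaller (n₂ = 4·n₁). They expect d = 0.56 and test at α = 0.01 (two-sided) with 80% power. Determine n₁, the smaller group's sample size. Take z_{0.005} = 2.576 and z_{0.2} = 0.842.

With allocation ratio k = n₂/n₁ = 4, Var(x̄₁−x̄₂) = σ²(1/n₁ + 1/(k·n₁)) = σ²·(k+1)/(k·n₁).
So n₁ = (1 + 1/k)·((z_{α/2} + z_β)/d)² = 1.250 × (3.418/0.56)².
n₁ = 1.250 × 37.25 = 46.6.
Round up: n₁ = 47, giving n₂ = 4 × 47 = 188.

n₁ = 47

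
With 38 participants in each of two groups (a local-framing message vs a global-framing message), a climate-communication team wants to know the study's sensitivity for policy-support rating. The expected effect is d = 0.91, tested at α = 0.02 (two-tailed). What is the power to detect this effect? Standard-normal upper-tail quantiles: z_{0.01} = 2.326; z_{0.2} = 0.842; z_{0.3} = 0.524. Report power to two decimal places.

power ≈ 0.95

For two equal groups, power = Φ(d·√(n/2) − z_{α/2}).
d·√(n/2) = 0.91 × √(38/2) = 0.91 × 4.359 = 3.967.
z_β = 3.967 − 2.326 = 1.641.
Power = Φ(1.641) = 0.950.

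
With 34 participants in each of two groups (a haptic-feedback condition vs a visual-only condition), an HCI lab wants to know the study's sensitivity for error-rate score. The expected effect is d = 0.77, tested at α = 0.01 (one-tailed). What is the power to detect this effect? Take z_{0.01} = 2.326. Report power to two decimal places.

For two equal groups, power = Φ(d·√(n/2) − z_{α}).
d·√(n/2) = 0.77 × √(34/2) = 0.77 × 4.123 = 3.175.
z_β = 3.175 − 2.326 = 0.849.
Power = Φ(0.849) = 0.802.

power ≈ 0.80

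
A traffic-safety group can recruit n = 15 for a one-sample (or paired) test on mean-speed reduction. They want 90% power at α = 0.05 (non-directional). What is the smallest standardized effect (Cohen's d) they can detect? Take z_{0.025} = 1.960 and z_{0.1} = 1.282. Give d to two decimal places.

For a single sample (or paired design) of n = 15: d_min = (z_{α/2} + z_β)/√n.
z-sum = 1.960 + 1.282 = 3.242.
d_min = 3.242 / √15 = 3.242 / 3.873 = 0.837.

d_min ≈ 0.84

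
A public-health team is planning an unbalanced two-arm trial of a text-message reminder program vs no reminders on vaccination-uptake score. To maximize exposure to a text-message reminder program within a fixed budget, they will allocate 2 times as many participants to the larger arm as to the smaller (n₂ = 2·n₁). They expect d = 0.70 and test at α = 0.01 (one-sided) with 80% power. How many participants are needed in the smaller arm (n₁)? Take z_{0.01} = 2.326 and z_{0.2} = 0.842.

n₁ = 31

With allocation ratio k = n₂/n₁ = 2, Var(x̄₁−x̄₂) = σ²(1/n₁ + 1/(k·n₁)) = σ²·(k+1)/(k·n₁).
So n₁ = (1 + 1/k)·((z_{α} + z_β)/d)² = 1.500 × (3.168/0.70)².
n₁ = 1.500 × 20.48 = 30.7.
Round up: n₁ = 31, giving n₂ = 2 × 31 = 62.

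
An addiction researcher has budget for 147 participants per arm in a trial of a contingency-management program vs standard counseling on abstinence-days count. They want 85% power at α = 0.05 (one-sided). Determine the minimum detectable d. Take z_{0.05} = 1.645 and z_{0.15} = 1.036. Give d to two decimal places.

d_min ≈ 0.31

For two independent groups of n = 147 each: d_min = (z_{α} + z_β)·√(2/n).
z-sum = 1.645 + 1.036 = 2.681.
d_min = 2.681 × √(2/147) = 2.681 × 0.1166 = 0.313.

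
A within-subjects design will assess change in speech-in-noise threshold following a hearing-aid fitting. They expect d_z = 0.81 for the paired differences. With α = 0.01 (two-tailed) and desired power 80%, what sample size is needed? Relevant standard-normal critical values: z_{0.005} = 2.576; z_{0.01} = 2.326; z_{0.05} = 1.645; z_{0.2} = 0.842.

For a paired (one-sample on differences) test: n = ((z_{α/2} + z_β) / d)².
z_{α/2} + z_β = 2.576 + 0.842 = 3.418.
n = (3.418 / 0.81)² = 4.220² = 17.81.
Round up.

n = 18 pairs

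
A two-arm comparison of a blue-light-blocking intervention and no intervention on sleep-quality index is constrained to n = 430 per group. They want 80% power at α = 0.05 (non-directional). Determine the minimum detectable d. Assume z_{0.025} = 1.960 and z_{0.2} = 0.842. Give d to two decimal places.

d_min ≈ 0.19

For two independent groups of n = 430 each: d_min = (z_{α/2} + z_β)·√(2/n).
z-sum = 1.960 + 0.842 = 2.802.
d_min = 2.802 × √(2/430) = 2.802 × 0.0682 = 0.191.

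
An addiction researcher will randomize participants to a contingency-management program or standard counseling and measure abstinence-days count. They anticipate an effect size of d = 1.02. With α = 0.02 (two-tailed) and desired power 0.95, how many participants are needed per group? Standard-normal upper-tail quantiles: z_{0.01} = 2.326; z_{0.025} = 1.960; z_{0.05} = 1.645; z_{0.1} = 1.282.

For two independent groups with equal n: n = 2·((z_{α/2} + z_β) / d)².
z_{α/2} + z_β = 2.326 + 1.645 = 3.971.
n = 2 × (3.971 / 1.02)² = 2 × 3.893² = 2 × 15.16 = 30.3.
Round up to the next whole participant.

n = 31 per group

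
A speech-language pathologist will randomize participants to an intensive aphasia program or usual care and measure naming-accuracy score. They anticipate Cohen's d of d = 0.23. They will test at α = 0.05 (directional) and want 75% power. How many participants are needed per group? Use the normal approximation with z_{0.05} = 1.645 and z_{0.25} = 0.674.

n = 204 per group

For two independent groups with equal n: n = 2·((z_{α} + z_β) / d)².
z_{α} + z_β = 1.645 + 0.674 = 2.319.
n = 2 × (2.319 / 0.23)² = 2 × 10.083² = 2 × 101.66 = 203.3.
Round up to the next whole participant.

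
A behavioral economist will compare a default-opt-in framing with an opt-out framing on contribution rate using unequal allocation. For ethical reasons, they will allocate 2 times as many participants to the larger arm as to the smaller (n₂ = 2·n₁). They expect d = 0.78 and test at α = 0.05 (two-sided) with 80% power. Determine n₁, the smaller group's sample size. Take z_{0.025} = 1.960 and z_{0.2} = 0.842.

With allocation ratio k = n₂/n₁ = 2, Var(x̄₁−x̄₂) = σ²(1/n₁ + 1/(k·n₁)) = σ²·(k+1)/(k·n₁).
So n₁ = (1 + 1/k)·((z_{α/2} + z_β)/d)² = 1.500 × (2.802/0.78)².
n₁ = 1.500 × 12.90 = 19.4.
Round up: n₁ = 20, giving n₂ = 2 × 20 = 40.

n₁ = 20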